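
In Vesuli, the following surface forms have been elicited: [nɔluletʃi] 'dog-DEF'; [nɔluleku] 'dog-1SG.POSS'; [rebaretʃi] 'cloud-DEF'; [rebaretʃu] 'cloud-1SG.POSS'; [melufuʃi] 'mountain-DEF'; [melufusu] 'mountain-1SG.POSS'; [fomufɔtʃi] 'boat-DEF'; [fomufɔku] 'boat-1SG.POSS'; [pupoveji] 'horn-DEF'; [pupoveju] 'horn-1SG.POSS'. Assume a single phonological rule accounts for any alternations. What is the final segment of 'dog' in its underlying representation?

'dog' shows [tʃ] ~ [k] at the end of the stem ([nɔluletʃi] vs [nɔluleku]).
Compare 'cloud', with invariant [tʃ] in [rebaretʃi] and [rebaretʃu]: an analysis with underlying /tʃ/ and a rule producing [k] before the 1SG.POSS suffix would wrongly predict alternation here too.
Therefore /k/ is basic and [tʃ] is derived by palatalization before a front vowel (/k/ and /s/ become palato-alveolar [tʃ] and [ʃ] before a front vowel).

/k/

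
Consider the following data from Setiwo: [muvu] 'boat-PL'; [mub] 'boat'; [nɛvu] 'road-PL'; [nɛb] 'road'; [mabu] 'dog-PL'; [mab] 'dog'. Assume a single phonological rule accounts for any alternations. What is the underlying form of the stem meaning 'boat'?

/muv/

In [muvu] and [mub] the final segment of 'boat' alternates: [v] ~ [b].
The stem 'dog' ([mabu], [mab]) shows [b] unchanged in both environments, so [b] cannot be basic with [v] derived before the PL suffix.
The alternation reflects word-final hardening: voiced fricatives become stops word-finally. /v/ is underlying.
Hence 'boat' is /muv/ underlyingly.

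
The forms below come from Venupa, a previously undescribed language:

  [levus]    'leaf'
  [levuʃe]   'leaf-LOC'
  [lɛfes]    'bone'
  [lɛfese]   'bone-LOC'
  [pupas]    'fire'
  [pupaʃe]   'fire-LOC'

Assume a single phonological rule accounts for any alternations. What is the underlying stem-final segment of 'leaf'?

/ʃ/

The root 'leaf' surfaces as [levus] and [levuʃe], with a stem-final [s] ~ [ʃ] alternation.
The stem 'bone' ([lɛfes], [lɛfese]) shows [s] unchanged in both environments, so [s] cannot be basic with [ʃ] derived before the LOC suffix.
The underlying segment must be /ʃ/; palato-alveolar /ʃ/ becomes [s] when no front vowel follows, yielding [s] there.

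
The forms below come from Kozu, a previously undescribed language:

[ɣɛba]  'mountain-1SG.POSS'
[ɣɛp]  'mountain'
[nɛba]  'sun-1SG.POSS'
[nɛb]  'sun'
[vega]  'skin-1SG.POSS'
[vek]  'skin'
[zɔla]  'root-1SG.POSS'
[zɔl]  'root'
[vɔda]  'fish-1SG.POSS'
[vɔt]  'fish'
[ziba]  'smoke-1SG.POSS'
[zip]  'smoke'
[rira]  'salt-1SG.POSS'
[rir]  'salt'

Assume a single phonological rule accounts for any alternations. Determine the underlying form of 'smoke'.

/zip/

In [ziba] and [zip] the final segment of 'smoke' alternates: [b] ~ [p].
The stem 'sun' ([nɛba], [nɛb]) shows [b] unchanged in both environments, so [b] cannot be basic with [p] derived in isolation.
So /p/ is underlying, and a rule of intervocalic voicing — voiceless stops become voiced between vowels — gives [b].
The underlying form of 'smoke' is therefore /zip/.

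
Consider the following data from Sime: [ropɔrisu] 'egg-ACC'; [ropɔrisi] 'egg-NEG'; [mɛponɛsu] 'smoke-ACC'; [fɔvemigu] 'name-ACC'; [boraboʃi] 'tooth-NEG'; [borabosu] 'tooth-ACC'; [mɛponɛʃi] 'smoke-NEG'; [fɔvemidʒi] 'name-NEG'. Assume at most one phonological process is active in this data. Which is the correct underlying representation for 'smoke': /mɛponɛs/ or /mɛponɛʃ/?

'smoke' shows [s] ~ [ʃ] at the end of the stem ([mɛponɛsu] vs [mɛponɛʃi]).
But 'egg' keeps [s] in both environments ([ropɔrisu], [ropɔrisi]), so there is no rule changing /s/ to [ʃ] before the NEG suffix.
The underlying segment must be /ʃ/; palato-alveolar /dʒ/ and /ʃ/ become [g] and [s] when no front vowel follows, yielding [s] there.

/mɛponɛʃ/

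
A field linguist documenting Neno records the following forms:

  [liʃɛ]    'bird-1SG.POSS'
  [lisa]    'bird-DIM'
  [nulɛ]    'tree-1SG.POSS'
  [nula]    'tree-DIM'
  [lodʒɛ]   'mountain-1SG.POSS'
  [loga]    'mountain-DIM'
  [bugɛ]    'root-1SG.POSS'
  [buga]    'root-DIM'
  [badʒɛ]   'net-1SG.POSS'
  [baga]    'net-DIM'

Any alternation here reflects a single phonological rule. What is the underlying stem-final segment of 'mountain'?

The stem for 'mountain' ends in [dʒ] in [lodʒɛ] but [g] in [loga].
The stem 'root' ([bugɛ], [buga]) shows [g] unchanged in both environments, so [g] cannot be basic with [dʒ] derived before the 1SG.POSS suffix.
The underlying segment must be /dʒ/; palato-alveolar /dʒ/ and /ʃ/ become [g] and [s] when no front vowel follows, yielding [g] there.

/dʒ/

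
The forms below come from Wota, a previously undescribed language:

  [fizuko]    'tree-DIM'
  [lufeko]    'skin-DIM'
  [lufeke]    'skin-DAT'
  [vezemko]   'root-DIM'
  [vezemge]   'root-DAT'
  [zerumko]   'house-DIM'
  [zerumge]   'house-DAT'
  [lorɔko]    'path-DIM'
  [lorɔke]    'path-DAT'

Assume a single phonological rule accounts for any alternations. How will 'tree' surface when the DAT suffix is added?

The DAT morpheme has two allomorphs, [-ge] and [-ke].
By contrast the DIM suffix keeps its initial [k] throughout — that segment must be underlying.
The DAT suffix is therefore /-ge/ underlyingly, with post-vocalic devoicing: voiced stops become voiceless after a vowel.
After 'tree', which ends in a vowel, the suffix surfaces as [-ke], giving [fizuke].

[fizuke]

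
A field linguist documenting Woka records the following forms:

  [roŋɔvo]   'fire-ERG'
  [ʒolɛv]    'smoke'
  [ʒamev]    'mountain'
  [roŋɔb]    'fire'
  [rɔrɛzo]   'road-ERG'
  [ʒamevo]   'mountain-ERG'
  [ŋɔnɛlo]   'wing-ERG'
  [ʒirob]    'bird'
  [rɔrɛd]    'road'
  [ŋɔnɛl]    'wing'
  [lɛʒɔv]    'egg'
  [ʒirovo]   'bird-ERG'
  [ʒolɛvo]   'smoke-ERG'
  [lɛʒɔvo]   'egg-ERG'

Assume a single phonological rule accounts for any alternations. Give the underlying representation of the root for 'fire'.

/roŋɔb/

'fire' shows [v] ~ [b] at the end of the stem ([roŋɔvo] vs [roŋɔb]).
But 'egg' keeps [v] in both environments ([lɛʒɔvo], [lɛʒɔv]), so there is no rule changing /v/ to [b] in isolation.
The alternation reflects intervocalic spirantization: voiced stops become fricatives between vowels. /b/ is underlying.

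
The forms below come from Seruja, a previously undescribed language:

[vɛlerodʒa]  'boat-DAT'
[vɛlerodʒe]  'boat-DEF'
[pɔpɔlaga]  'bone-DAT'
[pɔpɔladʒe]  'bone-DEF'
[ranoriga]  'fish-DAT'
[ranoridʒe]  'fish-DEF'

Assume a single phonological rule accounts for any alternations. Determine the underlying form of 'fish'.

/ranorig/

The root 'fish' surfaces as [ranoriga] and [ranoridʒe], with a stem-final [g] ~ [dʒ] alternation.
But 'boat' keeps [dʒ] in both environments ([vɛlerodʒa], [vɛlerodʒe]), so there is no rule changing /dʒ/ to [g] before the DAT suffix.
The alternation reflects palatalization before a front vowel: /g/ becomes palato-alveolar [dʒ] before a front vowel. /g/ is underlying.
So 'fish' = /ranorig/.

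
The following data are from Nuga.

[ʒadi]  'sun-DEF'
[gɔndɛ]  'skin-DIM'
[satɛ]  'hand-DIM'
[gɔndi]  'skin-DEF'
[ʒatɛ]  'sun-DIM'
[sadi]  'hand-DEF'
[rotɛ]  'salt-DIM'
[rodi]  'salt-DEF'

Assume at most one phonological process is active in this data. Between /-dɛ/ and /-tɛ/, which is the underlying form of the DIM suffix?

The DIM suffix surfaces as [-dɛ] and [-tɛ], depending on the final segment of the stem.
By contrast the DEF suffix keeps its initial [d] throughout — that segment must be underlying.
The DIM suffix is therefore /-tɛ/ underlyingly, with post-nasal voicing: voiceless stops become voiced after a nasal.

/-tɛ/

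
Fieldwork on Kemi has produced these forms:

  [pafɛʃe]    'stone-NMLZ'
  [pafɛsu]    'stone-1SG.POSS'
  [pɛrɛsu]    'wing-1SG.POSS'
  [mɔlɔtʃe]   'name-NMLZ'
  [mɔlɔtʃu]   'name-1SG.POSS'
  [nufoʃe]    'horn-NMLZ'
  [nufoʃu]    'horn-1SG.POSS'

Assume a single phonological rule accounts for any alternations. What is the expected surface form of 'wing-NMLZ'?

The stem for 'stone' ends in [ʃ] in [pafɛʃe] but [s] in [pafɛsu].
The stem 'horn' ([nufoʃe], [nufoʃu]) shows [ʃ] unchanged in both environments, so [ʃ] cannot be basic with [s] derived before the 1SG.POSS suffix.
Therefore /s/ is basic and [ʃ] is derived by palatalization before a front vowel (/s/ becomes palato-alveolar [ʃ] before a front vowel).
The one attested form of 'wing', [pɛrɛsu], shows underlying /pɛrɛs/. Applying the same rule before a front vowel gives [pɛrɛʃe].

[pɛrɛʃe]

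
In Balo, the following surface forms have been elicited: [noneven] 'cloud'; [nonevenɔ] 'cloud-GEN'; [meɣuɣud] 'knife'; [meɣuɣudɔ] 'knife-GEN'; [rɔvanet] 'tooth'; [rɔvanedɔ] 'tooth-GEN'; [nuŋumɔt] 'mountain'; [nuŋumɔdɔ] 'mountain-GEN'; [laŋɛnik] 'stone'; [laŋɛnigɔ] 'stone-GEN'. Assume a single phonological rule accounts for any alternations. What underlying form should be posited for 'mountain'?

/nuŋumɔt/

'mountain' shows [t] ~ [d] at the end of the stem ([nuŋumɔt] vs [nuŋumɔdɔ]).
The stem 'knife' ([meɣuɣud], [meɣuɣudɔ]) shows [d] unchanged in both environments, so [d] cannot be basic with [t] derived in isolation.
Therefore /t/ is basic and [d] is derived by intervocalic voicing (voiceless stops become voiced between vowels).
The underlying form of 'mountain' is therefore /nuŋumɔt/.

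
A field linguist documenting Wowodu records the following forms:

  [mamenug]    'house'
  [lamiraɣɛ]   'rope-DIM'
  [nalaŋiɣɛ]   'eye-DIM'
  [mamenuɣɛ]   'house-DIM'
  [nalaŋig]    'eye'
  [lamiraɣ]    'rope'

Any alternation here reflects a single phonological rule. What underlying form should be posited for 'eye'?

In [nalaŋiɣɛ] and [nalaŋig] the final segment of 'eye' alternates: [ɣ] ~ [g].
If /ɣ/ were underlying and a rule turned it into [g] in isolation, 'rope' would also alternate; but it has [ɣ] in both [lamiraɣɛ] and [lamiraɣ].
So /g/ is underlying, and a rule of intervocalic spirantization — voiced stops become fricatives between vowels — gives [ɣ].
The underlying form of 'eye' is therefore /nalaŋig/.

/nalaŋig/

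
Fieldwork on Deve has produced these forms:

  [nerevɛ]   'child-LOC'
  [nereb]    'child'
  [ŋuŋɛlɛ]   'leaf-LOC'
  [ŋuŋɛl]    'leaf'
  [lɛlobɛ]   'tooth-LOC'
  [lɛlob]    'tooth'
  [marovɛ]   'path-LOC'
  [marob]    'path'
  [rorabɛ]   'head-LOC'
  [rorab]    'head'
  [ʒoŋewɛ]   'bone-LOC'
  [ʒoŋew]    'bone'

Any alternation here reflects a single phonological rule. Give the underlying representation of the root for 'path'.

'path' shows [v] ~ [b] at the end of the stem ([marovɛ] vs [marob]).
The stem 'head' ([rorabɛ], [rorab]) shows [b] unchanged in both environments, so [b] cannot be basic with [v] derived before the LOC suffix.
The underlying segment must be /v/; voiced fricatives become stops word-finally, yielding [b] there.

/marov/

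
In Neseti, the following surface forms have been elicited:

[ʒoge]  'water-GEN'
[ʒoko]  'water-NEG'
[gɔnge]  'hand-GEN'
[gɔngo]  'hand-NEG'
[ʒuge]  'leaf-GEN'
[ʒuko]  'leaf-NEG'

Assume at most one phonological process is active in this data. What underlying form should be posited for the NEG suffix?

/-ko/

The NEG suffix surfaces as [-go] and [-ko], depending on the final segment of the stem.
The GEN suffix, which begins with [g], is invariant after every stem; so [g] is not altered by any rule here.
The NEG suffix is therefore /-ko/ underlyingly, with post-nasal voicing: voiceless stops become voiced after a nasal.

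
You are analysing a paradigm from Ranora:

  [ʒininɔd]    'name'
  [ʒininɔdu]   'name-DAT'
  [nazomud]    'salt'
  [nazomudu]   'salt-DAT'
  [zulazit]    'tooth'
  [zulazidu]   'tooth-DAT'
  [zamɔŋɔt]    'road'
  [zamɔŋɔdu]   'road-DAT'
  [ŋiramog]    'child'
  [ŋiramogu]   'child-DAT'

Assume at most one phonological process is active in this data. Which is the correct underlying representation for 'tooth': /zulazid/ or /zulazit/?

'tooth' shows [t] ~ [d] at the end of the stem ([zulazit] vs [zulazidu]).
If /d/ were underlying and a rule turned it into [t] in isolation, 'name' would also alternate; but it has [d] in both [ʒininɔd] and [ʒininɔdu].
The alternation reflects intervocalic voicing: voiceless stops become voiced between vowels. /t/ is underlying.

/zulazit/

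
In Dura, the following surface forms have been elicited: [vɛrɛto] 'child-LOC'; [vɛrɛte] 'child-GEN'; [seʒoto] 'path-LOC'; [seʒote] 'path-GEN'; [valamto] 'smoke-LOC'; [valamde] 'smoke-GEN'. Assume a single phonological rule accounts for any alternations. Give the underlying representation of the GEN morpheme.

/-de/

The GEN morpheme has two allomorphs, [-de] and [-te].
The LOC suffix, which begins with [t], is invariant after every stem; so [t] is not altered by any rule here.
So the underlying form is /-de/, and voiced stops become voiceless after a vowel.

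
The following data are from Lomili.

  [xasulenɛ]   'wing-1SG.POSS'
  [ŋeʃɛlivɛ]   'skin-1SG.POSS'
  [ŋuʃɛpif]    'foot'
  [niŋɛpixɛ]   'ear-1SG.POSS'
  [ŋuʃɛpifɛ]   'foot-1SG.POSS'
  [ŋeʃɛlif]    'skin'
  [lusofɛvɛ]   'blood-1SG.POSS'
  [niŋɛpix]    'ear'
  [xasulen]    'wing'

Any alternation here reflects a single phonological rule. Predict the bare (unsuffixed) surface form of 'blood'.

[lusofɛf]

The root 'skin' surfaces as [ŋeʃɛlivɛ] and [ŋeʃɛlif], with a stem-final [v] ~ [f] alternation.
But 'foot' keeps [f] in both environments ([ŋuʃɛpifɛ], [ŋuʃɛpif]), so there is no rule changing /f/ to [v] before the 1SG.POSS suffix.
Therefore /v/ is basic and [f] is derived by word-final obstruent devoicing (voiced obstruents become voiceless word-finally).
From [lusofɛvɛ] the stem 'blood' is /lusofɛv/; word-finally this yields [lusofɛf].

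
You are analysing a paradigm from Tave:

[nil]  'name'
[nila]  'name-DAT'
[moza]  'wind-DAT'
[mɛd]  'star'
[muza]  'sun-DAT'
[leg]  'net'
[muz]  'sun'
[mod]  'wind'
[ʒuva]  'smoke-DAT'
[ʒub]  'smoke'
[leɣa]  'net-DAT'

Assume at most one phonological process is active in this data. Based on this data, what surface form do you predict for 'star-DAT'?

'wind' shows [z] ~ [d] at the end of the stem ([moza] vs [mod]).
But 'sun' keeps [z] in both environments ([muza], [muz]), so there is no rule changing /z/ to [d] in isolation.
Therefore /d/ is basic and [z] is derived by intervocalic spirantization (voiced stops become fricatives between vowels).
The one attested form of 'star', [mɛd], shows underlying /mɛd/. Applying the same rule between vowels gives [mɛza].

[mɛza]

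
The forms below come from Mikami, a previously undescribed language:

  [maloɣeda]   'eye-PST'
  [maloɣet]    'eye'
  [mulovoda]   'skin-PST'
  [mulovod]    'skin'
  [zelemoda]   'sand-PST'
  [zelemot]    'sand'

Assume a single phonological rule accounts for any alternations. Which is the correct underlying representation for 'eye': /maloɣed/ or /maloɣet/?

'eye' shows [d] ~ [t] at the end of the stem ([maloɣeda] vs [maloɣet]).
The stem 'skin' ([mulovoda], [mulovod]) shows [d] unchanged in both environments, so [d] cannot be basic with [t] derived in isolation.
The alternation reflects intervocalic voicing: voiceless stops become voiced between vowels. /t/ is underlying.

/maloɣet/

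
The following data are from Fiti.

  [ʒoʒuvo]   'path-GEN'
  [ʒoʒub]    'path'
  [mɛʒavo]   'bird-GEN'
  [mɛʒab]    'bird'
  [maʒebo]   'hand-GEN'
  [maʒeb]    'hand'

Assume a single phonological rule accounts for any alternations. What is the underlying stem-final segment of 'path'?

/v/

The root 'path' surfaces as [ʒoʒuvo] and [ʒoʒub], with a stem-final [v] ~ [b] alternation.
Compare 'hand', with invariant [b] in [maʒebo] and [maʒeb]: an analysis with underlying /b/ and a rule producing [v] before the GEN suffix would wrongly predict alternation here too.
So /v/ is underlying, and a rule of word-final hardening — voiced fricatives become stops word-finally — gives [b].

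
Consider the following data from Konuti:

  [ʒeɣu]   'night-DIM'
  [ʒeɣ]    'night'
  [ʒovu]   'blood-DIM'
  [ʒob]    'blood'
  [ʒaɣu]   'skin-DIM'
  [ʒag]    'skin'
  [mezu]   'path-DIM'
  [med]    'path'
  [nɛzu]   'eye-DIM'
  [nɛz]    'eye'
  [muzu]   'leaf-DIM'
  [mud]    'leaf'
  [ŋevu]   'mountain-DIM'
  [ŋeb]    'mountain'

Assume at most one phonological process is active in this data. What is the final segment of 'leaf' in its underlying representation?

/d/

The stem for 'leaf' ends in [z] in [muzu] but [d] in [mud].
The stem 'eye' ([nɛzu], [nɛz]) shows [z] unchanged in both environments, so [z] cannot be basic with [d] derived in isolation.
So /d/ is underlying, and a rule of intervocalic spirantization — voiced stops become fricatives between vowels — gives [z].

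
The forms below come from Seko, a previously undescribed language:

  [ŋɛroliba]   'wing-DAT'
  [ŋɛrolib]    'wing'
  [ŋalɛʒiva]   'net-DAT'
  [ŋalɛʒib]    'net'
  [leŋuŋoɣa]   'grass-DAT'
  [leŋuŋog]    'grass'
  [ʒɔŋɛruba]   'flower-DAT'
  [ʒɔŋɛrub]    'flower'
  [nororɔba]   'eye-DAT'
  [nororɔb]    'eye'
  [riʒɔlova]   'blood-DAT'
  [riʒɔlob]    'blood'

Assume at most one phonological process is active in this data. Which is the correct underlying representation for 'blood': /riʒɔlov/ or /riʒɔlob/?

'blood' shows [v] ~ [b] at the end of the stem ([riʒɔlova] vs [riʒɔlob]).
But 'eye' keeps [b] in both environments ([nororɔba], [nororɔb]), so there is no rule changing /b/ to [v] before the DAT suffix.
So /v/ is underlying, and a rule of word-final hardening — voiced fricatives become stops word-finally — gives [b].

/riʒɔlov/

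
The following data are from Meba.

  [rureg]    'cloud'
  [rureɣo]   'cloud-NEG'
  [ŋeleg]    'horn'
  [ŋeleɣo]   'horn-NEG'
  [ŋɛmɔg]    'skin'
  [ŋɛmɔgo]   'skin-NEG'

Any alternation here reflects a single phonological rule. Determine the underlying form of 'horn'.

'horn' shows [g] ~ [ɣ] at the end of the stem ([ŋeleg] vs [ŋeleɣo]).
The stem 'skin' ([ŋɛmɔg], [ŋɛmɔgo]) shows [g] unchanged in both environments, so [g] cannot be basic with [ɣ] derived before the NEG suffix.
So /ɣ/ is underlying, and a rule of word-final hardening — voiced fricatives become stops word-finally — gives [g].
Hence 'horn' is /ŋeleɣ/ underlyingly.

/ŋeleɣ/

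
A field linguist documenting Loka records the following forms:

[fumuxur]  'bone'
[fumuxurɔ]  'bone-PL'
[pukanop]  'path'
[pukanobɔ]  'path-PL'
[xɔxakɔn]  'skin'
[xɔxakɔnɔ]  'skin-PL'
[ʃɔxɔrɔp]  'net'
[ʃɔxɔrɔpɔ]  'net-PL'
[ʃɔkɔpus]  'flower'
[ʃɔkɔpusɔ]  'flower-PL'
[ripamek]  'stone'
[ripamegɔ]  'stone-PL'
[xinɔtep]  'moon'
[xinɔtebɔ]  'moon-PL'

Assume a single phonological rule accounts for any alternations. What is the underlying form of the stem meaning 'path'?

/pukanob/

The root 'path' surfaces as [pukanop] and [pukanobɔ], with a stem-final [p] ~ [b] alternation.
Compare 'net', with invariant [p] in [ʃɔxɔrɔp] and [ʃɔxɔrɔpɔ]: an analysis with underlying /p/ and a rule producing [b] before the PL suffix would wrongly predict alternation here too.
The underlying segment must be /b/; voiced obstruents become voiceless word-finally, yielding [p] there.
Hence 'path' is /pukanob/ underlyingly.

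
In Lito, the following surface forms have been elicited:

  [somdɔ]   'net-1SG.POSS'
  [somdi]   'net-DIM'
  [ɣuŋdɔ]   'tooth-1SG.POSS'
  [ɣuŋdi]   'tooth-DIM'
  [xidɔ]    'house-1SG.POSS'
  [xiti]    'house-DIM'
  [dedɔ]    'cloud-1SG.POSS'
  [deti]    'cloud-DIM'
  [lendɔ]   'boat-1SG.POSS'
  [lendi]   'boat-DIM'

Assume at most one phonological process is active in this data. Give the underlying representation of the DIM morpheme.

The DIM morpheme has two allomorphs, [-di] and [-ti].
By contrast the 1SG.POSS suffix keeps its initial [d] throughout — that segment must be underlying.
The DIM suffix is therefore /-ti/ underlyingly, with post-nasal voicing: voiceless stops become voiced after a nasal.

/-ti/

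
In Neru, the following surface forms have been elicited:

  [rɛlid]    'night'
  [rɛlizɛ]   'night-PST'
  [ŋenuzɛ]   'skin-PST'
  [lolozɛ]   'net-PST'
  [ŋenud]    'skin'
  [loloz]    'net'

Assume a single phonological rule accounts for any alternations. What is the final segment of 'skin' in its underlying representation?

/d/

In [ŋenud] and [ŋenuzɛ] the final segment of 'skin' alternates: [d] ~ [z].
The stem 'net' ([loloz], [lolozɛ]) shows [z] unchanged in both environments, so [z] cannot be basic with [d] derived in isolation.
Therefore /d/ is basic and [z] is derived by intervocalic spirantization (voiced stops become fricatives between vowels).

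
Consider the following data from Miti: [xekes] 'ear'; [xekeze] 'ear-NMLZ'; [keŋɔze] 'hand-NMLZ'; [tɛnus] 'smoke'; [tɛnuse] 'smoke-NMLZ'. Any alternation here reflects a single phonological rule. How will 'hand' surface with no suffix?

The root 'ear' surfaces as [xekes] and [xekeze], with a stem-final [s] ~ [z] alternation.
The stem 'smoke' ([tɛnus], [tɛnuse]) shows [s] unchanged in both environments, so [s] cannot be basic with [z] derived before the NMLZ suffix.
The underlying segment must be /z/; voiced obstruents become voiceless word-finally, yielding [s] there.
The one attested form of 'hand', [keŋɔze], shows underlying /keŋɔz/. Applying the same rule word-finally gives [keŋɔs].

[keŋɔs]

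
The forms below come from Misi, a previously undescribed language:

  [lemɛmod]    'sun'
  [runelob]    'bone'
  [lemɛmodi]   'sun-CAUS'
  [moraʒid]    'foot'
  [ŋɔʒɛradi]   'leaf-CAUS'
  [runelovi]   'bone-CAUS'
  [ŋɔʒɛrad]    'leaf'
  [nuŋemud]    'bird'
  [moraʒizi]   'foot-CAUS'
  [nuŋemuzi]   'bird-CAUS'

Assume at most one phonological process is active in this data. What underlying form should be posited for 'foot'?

/moraʒiz/

In [moraʒizi] and [moraʒid] the final segment of 'foot' alternates: [z] ~ [d].
If /d/ were underlying and a rule turned it into [z] before the CAUS suffix, 'leaf' would also alternate; but it has [d] in both [ŋɔʒɛradi] and [ŋɔʒɛrad].
The underlying segment must be /z/; voiced fricatives become stops word-finally, yielding [d] there.
The underlying form of 'foot' is therefore /moraʒiz/.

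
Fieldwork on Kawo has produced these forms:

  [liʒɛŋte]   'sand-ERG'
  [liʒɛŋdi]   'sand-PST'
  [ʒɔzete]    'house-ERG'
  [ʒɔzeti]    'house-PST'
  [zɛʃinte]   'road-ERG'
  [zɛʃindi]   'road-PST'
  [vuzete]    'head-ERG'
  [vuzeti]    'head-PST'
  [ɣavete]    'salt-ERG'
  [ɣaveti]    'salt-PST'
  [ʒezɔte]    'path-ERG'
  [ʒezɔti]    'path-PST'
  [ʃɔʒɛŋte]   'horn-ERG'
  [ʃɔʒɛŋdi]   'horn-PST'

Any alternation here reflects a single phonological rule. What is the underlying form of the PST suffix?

The PST morpheme has two allomorphs, [-di] and [-ti].
The ERG suffix, which begins with [t], is invariant after every stem; so [t] is not altered by any rule here.
So the underlying form is /-di/, and voiced stops become voiceless after a vowel.

/-di/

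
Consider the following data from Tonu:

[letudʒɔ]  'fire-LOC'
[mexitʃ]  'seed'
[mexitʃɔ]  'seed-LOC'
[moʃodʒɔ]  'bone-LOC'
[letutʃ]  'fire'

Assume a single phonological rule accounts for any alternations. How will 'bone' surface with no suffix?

In [letutʃ] and [letudʒɔ] the final segment of 'fire' alternates: [tʃ] ~ [dʒ].
But 'seed' keeps [tʃ] in both environments ([mexitʃ], [mexitʃɔ]), so there is no rule changing /tʃ/ to [dʒ] before the LOC suffix.
The underlying segment must be /dʒ/; voiced obstruents become voiceless word-finally, yielding [tʃ] there.
The one attested form of 'bone', [moʃodʒɔ], shows underlying /moʃodʒ/. Applying the same rule word-finally gives [moʃotʃ].

[moʃotʃ]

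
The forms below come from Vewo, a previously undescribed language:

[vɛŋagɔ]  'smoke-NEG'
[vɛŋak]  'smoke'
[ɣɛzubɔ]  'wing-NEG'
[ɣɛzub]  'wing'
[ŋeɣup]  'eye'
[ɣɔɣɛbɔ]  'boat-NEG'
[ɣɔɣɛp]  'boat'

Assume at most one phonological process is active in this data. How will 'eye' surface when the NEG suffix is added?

[ŋeɣubɔ]

The root 'boat' surfaces as [ɣɔɣɛbɔ] and [ɣɔɣɛp], with a stem-final [b] ~ [p] alternation.
If /b/ were underlying and a rule turned it into [p] in isolation, 'wing' would also alternate; but it has [b] in both [ɣɛzubɔ] and [ɣɛzub].
The alternation reflects intervocalic voicing: voiceless stops become voiced between vowels. /p/ is underlying.
From [ŋeɣup] the stem 'eye' is /ŋeɣup/; between vowels this yields [ŋeɣubɔ].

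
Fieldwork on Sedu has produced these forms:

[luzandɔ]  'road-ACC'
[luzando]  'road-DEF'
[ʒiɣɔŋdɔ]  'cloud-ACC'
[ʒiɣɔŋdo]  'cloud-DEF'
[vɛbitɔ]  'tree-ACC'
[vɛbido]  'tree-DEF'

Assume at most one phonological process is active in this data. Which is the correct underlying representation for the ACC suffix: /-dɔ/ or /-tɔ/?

The ACC morpheme has two allomorphs, [-dɔ] and [-tɔ].
The DEF suffix, which begins with [d], is invariant after every stem; so [d] is not altered by any rule here.
The ACC suffix is therefore /-tɔ/ underlyingly, with post-nasal voicing: voiceless stops become voiced after a nasal.

/-tɔ/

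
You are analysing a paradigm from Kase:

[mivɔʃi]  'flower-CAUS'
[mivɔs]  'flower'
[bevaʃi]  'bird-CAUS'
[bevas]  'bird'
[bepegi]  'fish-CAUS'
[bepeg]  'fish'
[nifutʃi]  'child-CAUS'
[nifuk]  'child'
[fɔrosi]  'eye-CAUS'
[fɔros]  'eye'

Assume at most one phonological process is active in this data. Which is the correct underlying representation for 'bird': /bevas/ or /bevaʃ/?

/bevaʃ/

The stem for 'bird' ends in [ʃ] in [bevaʃi] but [s] in [bevas].
If /s/ were underlying and a rule turned it into [ʃ] before the CAUS suffix, 'eye' would also alternate; but it has [s] in both [fɔrosi] and [fɔros].
Therefore /ʃ/ is basic and [s] is derived by depalatalization (palato-alveolar /tʃ/ and /ʃ/ become [k] and [s] when no front vowel follows).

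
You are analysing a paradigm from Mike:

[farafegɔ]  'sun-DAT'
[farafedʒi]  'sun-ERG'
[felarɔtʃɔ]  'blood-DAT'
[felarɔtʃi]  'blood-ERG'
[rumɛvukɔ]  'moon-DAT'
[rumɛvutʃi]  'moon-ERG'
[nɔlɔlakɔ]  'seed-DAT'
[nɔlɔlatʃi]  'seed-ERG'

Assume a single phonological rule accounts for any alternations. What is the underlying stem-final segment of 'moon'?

/k/

The stem for 'moon' ends in [k] in [rumɛvukɔ] but [tʃ] in [rumɛvutʃi].
But 'blood' keeps [tʃ] in both environments ([felarɔtʃɔ], [felarɔtʃi]), so there is no rule changing /tʃ/ to [k] before the DAT suffix.
The underlying segment must be /k/; /k/ and /g/ become palato-alveolar [tʃ] and [dʒ] before a front vowel, yielding [tʃ] there.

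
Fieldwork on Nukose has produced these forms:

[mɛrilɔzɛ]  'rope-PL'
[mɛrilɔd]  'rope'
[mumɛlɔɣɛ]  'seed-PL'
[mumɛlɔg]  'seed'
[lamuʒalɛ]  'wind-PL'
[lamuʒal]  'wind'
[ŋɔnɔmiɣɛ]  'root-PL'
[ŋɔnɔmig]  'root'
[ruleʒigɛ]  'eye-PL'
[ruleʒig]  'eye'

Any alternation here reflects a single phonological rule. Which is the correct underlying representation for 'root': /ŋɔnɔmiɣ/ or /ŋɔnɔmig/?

/ŋɔnɔmiɣ/

The stem for 'root' ends in [ɣ] in [ŋɔnɔmiɣɛ] but [g] in [ŋɔnɔmig].
The stem 'eye' ([ruleʒigɛ], [ruleʒig]) shows [g] unchanged in both environments, so [g] cannot be basic with [ɣ] derived before the PL suffix.
The alternation reflects word-final hardening: voiced fricatives become stops word-finally. /ɣ/ is underlying.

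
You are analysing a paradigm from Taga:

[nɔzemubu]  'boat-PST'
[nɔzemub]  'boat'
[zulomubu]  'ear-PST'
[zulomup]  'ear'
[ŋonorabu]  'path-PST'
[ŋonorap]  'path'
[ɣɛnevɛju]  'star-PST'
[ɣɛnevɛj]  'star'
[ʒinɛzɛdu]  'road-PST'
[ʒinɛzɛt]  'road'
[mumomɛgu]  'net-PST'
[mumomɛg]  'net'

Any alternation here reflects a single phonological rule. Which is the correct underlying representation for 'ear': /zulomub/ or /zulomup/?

/zulomup/

The stem for 'ear' ends in [b] in [zulomubu] but [p] in [zulomup].
Compare 'boat', with invariant [b] in [nɔzemubu] and [nɔzemub]: an analysis with underlying /b/ and a rule producing [p] in isolation would wrongly predict alternation here too.
The underlying segment must be /p/; voiceless stops become voiced between vowels, yielding [b] there.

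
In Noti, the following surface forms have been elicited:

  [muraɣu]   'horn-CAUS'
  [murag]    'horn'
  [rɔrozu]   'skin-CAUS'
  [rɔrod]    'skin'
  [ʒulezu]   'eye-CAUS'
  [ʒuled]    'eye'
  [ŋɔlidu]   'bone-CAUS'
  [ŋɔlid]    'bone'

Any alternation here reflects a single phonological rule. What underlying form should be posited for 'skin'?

/rɔroz/

The root 'skin' surfaces as [rɔrozu] and [rɔrod], with a stem-final [z] ~ [d] alternation.
The stem 'bone' ([ŋɔlidu], [ŋɔlid]) shows [d] unchanged in both environments, so [d] cannot be basic with [z] derived before the CAUS suffix.
So /z/ is underlying, and a rule of word-final hardening — voiced fricatives become stops word-finally — gives [d].
Hence 'skin' is /rɔroz/ underlyingly.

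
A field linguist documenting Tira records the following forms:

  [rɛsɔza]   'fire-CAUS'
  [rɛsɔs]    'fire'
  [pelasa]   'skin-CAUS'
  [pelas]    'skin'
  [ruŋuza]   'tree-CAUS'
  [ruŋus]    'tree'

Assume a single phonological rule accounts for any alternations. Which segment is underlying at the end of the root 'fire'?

'fire' shows [z] ~ [s] at the end of the stem ([rɛsɔza] vs [rɛsɔs]).
Compare 'skin', with invariant [s] in [pelasa] and [pelas]: an analysis with underlying /s/ and a rule producing [z] before the CAUS suffix would wrongly predict alternation here too.
Therefore /z/ is basic and [s] is derived by word-final obstruent devoicing (voiced obstruents become voiceless word-finally).

/z/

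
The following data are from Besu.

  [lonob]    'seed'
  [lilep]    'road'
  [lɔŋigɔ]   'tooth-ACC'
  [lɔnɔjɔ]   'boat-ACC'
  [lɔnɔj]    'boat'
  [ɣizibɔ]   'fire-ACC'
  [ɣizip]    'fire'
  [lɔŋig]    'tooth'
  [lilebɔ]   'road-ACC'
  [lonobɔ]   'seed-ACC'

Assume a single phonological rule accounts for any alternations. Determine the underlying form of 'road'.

In [lilebɔ] and [lilep] the final segment of 'road' alternates: [b] ~ [p].
But 'seed' keeps [b] in both environments ([lonobɔ], [lonob]), so there is no rule changing /b/ to [p] in isolation.
The underlying segment must be /p/; voiceless stops become voiced between vowels, yielding [b] there.
Hence 'road' is /lilep/ underlyingly.

/lilep/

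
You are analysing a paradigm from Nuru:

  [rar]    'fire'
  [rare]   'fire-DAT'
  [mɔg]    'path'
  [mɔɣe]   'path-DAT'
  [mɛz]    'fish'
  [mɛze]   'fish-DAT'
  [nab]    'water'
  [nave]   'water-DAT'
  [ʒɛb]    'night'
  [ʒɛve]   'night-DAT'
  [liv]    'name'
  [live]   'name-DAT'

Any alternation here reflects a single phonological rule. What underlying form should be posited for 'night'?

/ʒɛb/

'night' shows [b] ~ [v] at the end of the stem ([ʒɛb] vs [ʒɛve]).
Compare 'name', with invariant [v] in [liv] and [live]: an analysis with underlying /v/ and a rule producing [b] in isolation would wrongly predict alternation here too.
The alternation reflects intervocalic spirantization: voiced stops become fricatives between vowels. /b/ is underlying.
Hence 'night' is /ʒɛb/ underlyingly.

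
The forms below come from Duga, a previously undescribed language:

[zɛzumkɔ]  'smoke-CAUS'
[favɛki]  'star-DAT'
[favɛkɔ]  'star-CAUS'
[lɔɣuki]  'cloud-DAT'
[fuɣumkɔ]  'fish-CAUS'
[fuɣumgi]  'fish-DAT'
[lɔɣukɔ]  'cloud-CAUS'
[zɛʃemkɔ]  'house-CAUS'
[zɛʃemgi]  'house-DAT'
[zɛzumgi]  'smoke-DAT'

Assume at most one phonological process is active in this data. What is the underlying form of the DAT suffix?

The DAT morpheme has two allomorphs, [-gi] and [-ki].
The CAUS suffix, which begins with [k], is invariant after every stem; so [k] is not altered by any rule here.
The DAT suffix is therefore /-gi/ underlyingly, with post-vocalic devoicing: voiced stops become voiceless after a vowel.

/-gi/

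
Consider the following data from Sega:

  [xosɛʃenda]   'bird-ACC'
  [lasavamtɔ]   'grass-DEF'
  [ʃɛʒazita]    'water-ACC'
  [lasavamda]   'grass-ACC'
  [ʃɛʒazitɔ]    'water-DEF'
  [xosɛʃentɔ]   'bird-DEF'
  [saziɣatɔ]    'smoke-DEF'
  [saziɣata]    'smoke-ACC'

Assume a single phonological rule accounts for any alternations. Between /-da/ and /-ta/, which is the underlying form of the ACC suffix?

The ACC suffix surfaces as [-da] and [-ta], depending on the final segment of the stem.
By contrast the DEF suffix keeps its initial [t] throughout — that segment must be underlying.
The ACC suffix is therefore /-da/ underlyingly, with post-vocalic devoicing: voiced stops become voiceless after a vowel.

/-da/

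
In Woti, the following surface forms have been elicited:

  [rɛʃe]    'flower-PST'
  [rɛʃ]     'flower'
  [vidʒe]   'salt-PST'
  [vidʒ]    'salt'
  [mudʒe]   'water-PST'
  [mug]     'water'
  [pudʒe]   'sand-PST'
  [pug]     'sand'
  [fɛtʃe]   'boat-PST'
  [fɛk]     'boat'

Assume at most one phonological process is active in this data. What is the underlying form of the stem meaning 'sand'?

/pug/

'sand' shows [dʒ] ~ [g] at the end of the stem ([pudʒe] vs [pug]).
But 'salt' keeps [dʒ] in both environments ([vidʒe], [vidʒ]), so there is no rule changing /dʒ/ to [g] in isolation.
So /g/ is underlying, and a rule of palatalization before a front vowel — /k/ and /g/ become palato-alveolar [tʃ] and [dʒ] before a front vowel — gives [dʒ].
Hence 'sand' is /pug/ underlyingly.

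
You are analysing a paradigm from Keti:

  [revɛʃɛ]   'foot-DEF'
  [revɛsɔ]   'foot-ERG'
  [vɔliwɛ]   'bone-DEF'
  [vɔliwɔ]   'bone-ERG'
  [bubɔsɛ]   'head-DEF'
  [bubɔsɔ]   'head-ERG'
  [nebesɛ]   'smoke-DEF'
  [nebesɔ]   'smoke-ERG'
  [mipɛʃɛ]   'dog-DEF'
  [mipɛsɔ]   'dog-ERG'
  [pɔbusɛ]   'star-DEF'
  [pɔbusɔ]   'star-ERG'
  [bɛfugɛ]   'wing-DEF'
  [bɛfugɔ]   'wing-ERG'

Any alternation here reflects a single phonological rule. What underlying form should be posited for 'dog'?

/mipɛʃ/

The root 'dog' surfaces as [mipɛʃɛ] and [mipɛsɔ], with a stem-final [ʃ] ~ [s] alternation.
If /s/ were underlying and a rule turned it into [ʃ] before the DEF suffix, 'smoke' would also alternate; but it has [s] in both [nebesɛ] and [nebesɔ].
The alternation reflects depalatalization: palato-alveolar /ʃ/ becomes [s] when no front vowel follows. /ʃ/ is underlying.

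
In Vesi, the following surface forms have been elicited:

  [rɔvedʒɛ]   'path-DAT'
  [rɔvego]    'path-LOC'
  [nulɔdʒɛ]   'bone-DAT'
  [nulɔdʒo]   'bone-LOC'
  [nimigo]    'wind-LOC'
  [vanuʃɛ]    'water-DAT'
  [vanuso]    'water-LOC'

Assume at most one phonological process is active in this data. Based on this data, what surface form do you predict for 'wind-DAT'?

[nimidʒɛ]

The root 'path' surfaces as [rɔvedʒɛ] and [rɔvego], with a stem-final [dʒ] ~ [g] alternation.
But 'bone' keeps [dʒ] in both environments ([nulɔdʒɛ], [nulɔdʒo]), so there is no rule changing /dʒ/ to [g] before the LOC suffix.
The underlying segment must be /g/; /g/ and /s/ become palato-alveolar [dʒ] and [ʃ] before a front vowel, yielding [dʒ] there.
From [nimigo] the stem 'wind' is /nimig/; before a front vowel this yields [nimidʒɛ].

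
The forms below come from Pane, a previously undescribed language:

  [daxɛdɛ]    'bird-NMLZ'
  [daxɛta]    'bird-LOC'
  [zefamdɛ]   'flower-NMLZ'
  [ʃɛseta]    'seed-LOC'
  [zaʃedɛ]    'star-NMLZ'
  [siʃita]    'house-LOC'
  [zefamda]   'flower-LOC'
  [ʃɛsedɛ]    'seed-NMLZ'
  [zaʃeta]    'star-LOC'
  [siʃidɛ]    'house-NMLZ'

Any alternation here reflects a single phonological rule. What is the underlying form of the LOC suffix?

The LOC morpheme has two allomorphs, [-da] and [-ta].
The NMLZ suffix, which begins with [d], is invariant after every stem; so [d] is not altered by any rule here.
So the underlying form is /-ta/, and voiceless stops become voiced after a nasal.

/-ta/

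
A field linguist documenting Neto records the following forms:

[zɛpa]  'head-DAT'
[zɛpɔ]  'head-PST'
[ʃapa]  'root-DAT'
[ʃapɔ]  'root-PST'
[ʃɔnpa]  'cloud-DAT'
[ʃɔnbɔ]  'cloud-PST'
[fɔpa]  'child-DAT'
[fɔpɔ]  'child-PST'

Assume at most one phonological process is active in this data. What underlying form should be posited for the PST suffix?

The PST suffix surfaces as [-bɔ] and [-pɔ], depending on the final segment of the stem.
The DAT suffix, which begins with [p], is invariant after every stem; so [p] is not altered by any rule here.
The PST suffix is therefore /-bɔ/ underlyingly, with post-vocalic devoicing: voiced stops become voiceless after a vowel.

/-bɔ/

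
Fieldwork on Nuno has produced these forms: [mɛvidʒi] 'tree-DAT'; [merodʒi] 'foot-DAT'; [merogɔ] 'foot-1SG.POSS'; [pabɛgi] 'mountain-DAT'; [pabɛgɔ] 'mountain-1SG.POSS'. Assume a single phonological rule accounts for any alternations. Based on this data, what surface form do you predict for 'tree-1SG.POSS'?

The stem for 'foot' ends in [dʒ] in [merodʒi] but [g] in [merogɔ].
Compare 'mountain', with invariant [g] in [pabɛgi] and [pabɛgɔ]: an analysis with underlying /g/ and a rule producing [dʒ] before the DAT suffix would wrongly predict alternation here too.
The alternation reflects depalatalization: palato-alveolar /dʒ/ becomes [g] when no front vowel follows. /dʒ/ is underlying.
The one attested form of 'tree', [mɛvidʒi], shows underlying /mɛvidʒ/. Applying the same rule when no front vowel follows gives [mɛvigɔ].

[mɛvigɔ]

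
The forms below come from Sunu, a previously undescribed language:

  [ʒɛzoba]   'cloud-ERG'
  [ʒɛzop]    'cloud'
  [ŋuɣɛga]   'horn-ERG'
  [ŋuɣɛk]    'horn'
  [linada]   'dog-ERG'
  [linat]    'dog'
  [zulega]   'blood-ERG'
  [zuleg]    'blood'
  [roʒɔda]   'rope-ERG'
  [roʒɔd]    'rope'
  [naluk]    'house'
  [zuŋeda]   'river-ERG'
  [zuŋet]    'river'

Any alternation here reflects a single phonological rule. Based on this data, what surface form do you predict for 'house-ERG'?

The root 'horn' surfaces as [ŋuɣɛga] and [ŋuɣɛk], with a stem-final [g] ~ [k] alternation.
But 'blood' keeps [g] in both environments ([zulega], [zuleg]), so there is no rule changing /g/ to [k] in isolation.
The alternation reflects intervocalic voicing: voiceless stops become voiced between vowels. /k/ is underlying.
From [naluk] the stem 'house' is /naluk/; between vowels this yields [naluga].

[naluga]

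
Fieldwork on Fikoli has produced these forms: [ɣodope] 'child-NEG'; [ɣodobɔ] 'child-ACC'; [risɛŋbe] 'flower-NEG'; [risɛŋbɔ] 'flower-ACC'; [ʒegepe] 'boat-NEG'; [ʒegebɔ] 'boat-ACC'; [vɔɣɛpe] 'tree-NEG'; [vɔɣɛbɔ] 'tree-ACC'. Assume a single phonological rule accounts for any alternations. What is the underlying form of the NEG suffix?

/-pe/

The NEG suffix surfaces as [-be] and [-pe], depending on the final segment of the stem.
By contrast the ACC suffix keeps its initial [b] throughout — that segment must be underlying.
The NEG suffix is therefore /-pe/ underlyingly, with post-nasal voicing: voiceless stops become voiced after a nasal.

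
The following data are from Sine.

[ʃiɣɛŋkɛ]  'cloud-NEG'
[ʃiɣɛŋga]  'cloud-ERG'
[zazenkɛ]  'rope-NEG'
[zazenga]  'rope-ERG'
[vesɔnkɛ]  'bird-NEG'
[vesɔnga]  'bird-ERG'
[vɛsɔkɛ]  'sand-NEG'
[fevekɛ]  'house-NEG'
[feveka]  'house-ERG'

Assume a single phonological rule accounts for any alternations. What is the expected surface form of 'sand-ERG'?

[vɛsɔka]

The ERG morpheme has two allomorphs, [-ga] and [-ka].
The NEG suffix, which begins with [k], is invariant after every stem; so [k] is not altered by any rule here.
So the underlying form is /-ga/, and voiced stops become voiceless after a vowel.
After 'sand', which ends in a vowel, the suffix surfaces as [-ka], giving [vɛsɔka].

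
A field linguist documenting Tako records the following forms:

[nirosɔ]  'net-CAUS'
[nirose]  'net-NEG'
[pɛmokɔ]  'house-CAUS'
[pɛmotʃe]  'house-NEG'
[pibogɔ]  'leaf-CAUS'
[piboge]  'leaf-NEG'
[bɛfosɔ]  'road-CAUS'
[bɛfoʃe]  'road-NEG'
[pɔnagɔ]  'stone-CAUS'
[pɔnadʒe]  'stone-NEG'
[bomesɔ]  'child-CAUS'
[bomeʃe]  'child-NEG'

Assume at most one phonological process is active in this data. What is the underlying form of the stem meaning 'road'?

/bɛfoʃ/

The root 'road' surfaces as [bɛfosɔ] and [bɛfoʃe], with a stem-final [s] ~ [ʃ] alternation.
The stem 'net' ([nirosɔ], [nirose]) shows [s] unchanged in both environments, so [s] cannot be basic with [ʃ] derived before the NEG suffix.
So /ʃ/ is underlying, and a rule of depalatalization — palato-alveolar /tʃ/, /dʒ/ and /ʃ/ become [k], [g] and [s] when no front vowel follows — gives [s].
The underlying form of 'road' is therefore /bɛfoʃ/.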